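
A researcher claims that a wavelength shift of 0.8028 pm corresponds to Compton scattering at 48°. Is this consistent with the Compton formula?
Yes, consistent

Calculate the expected shift for θ = 48°:

Δλ_expected = λ_C(1 - cos(48°))
Δλ_expected = 2.4263 × (1 - cos(48°))
Δλ_expected = 2.4263 × 0.3309
Δλ_expected = 0.8028 pm

Given shift: 0.8028 pm
Expected shift: 0.8028 pm
Difference: 0.0000 pm

The values match. This is consistent with Compton scattering at the stated angle.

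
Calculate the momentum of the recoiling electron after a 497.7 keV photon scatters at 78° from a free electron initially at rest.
2.7692e-22 kg·m/s

The electron is initially at rest, so by conservation of momentum:
p⃗_e = p⃗₀ − p⃗'  (incident photon momentum minus scattered photon momentum)

Photon momentum magnitudes (p = h/λ = E/c):
λ₀ = hc/E₀ = 2.4911 pm → p₀ = h/λ₀ = 2.6599e-22 kg·m/s
Δλ = λ_C(1 − cos 78°) = 1.9219 pm
λ' = 4.4130 pm → p' = h/λ' = 1.5015e-22 kg·m/s

The scattered photon makes angle θ = 78° with the incident direction, so by the law of cosines:
|p⃗_e|² = p₀² + p'² − 2p₀p'cos θ
|p⃗_e|² = (2.6599e-22)² + (1.5015e-22)² − 2·2.6599e-22·1.5015e-22·cos(78°)
|p⃗_e| = 2.7692e-22 kg·m/s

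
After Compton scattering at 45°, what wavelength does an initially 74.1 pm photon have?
74.8106 pm

Using the Compton formula: λ' = λ + λ_C(1 − cos θ)

For θ = 45°, cos θ = √2/2 (exact) ≈ 0.7071, so:
1 − cos 45° = 1 − (√2/2) ≈ 0.2929

Δλ = λ_C × 0.2929 = 2.4263 × 0.2929 = 0.7106 pm

λ' = 74.1 + 0.7106 = 74.8106 pm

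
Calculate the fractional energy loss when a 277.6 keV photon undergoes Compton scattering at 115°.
0.4359 (or 43.59%)

Calculate initial and final photon energies:

Initial: E₀ = 277.6 keV → λ₀ = 4.4663 pm
Compton shift: Δλ = 3.4517 pm
Final wavelength: λ' = 7.9180 pm
Final energy: E' = 156.5852 keV

Fractional energy loss:
(E₀ - E')/E₀ = (277.6000 - 156.5852)/277.6000
= 121.0148/277.6000
= 0.4359
= 43.59%

(Intermediate values are shown rounded; full precision is carried through to the final answer.)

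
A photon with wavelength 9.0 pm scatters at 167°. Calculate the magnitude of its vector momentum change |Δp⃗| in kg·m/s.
1.2092e-22 kg·m/s

Photon momentum magnitude is p = h/λ.

Initial momentum:
p₀ = h/λ = 6.6261e-34/9.0000e-12 = 7.3623e-23 kg·m/s

After scattering:
λ' = λ + Δλ = 9.0 + 4.7904 = 13.7904 pm
p' = h/λ' = 6.6261e-34/1.3790e-11 = 4.8048e-23 kg·m/s

Momentum is a vector; the scattered photon's direction makes angle θ = 167° with the incident direction. The magnitude of the vector change Δp⃗ = p⃗₀ − p⃗' is found from the law of cosines:
|Δp⃗|² = p₀² + p'² − 2p₀p'cos θ
|Δp⃗|² = (7.3623e-23)² + (4.8048e-23)² − 2·7.3623e-23·4.8048e-23·cos(167°)
|Δp⃗| = 1.2092e-22 kg·m/s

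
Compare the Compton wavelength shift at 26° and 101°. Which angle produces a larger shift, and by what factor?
101° produces the larger shift by a factor of 11.766

Calculate both shifts using Δλ = λ_C(1 - cos θ):

For θ₁ = 26°:
Δλ₁ = 2.4263 × (1 - cos(26°))
Δλ₁ = 2.4263 × 0.1012
Δλ₁ = 0.2456 pm

For θ₂ = 101°:
Δλ₂ = 2.4263 × (1 - cos(101°))
Δλ₂ = 2.4263 × 1.1908
Δλ₂ = 2.8893 pm

The 101° angle produces the larger shift.
Ratio: 2.8893/0.2456 = 11.766

(Intermediate values are shown rounded; full precision is carried through to the final answer.)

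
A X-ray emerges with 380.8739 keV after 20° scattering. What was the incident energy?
398.8000 keV

Convert final energy to wavelength (hc ≈ 1239.842 keV·pm):
λ' = hc/E' = 1239.842 / 380.8739 = 3.2553 pm

Calculate the Compton shift:
Δλ = λ_C(1 - cos(20°))
Δλ = 2.4263 × (1 - cos(20°))
Δλ = 0.1463 pm

Initial wavelength:
λ = λ' - Δλ = 3.2553 - 0.1463 = 3.1089 pm

Initial energy:
E = hc/λ = 1239.842 / 3.1089 = 398.8000 keV

(Intermediate values are shown rounded; full precision is carried through to the final answer.)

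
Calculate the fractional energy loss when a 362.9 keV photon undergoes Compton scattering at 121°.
0.5183 (or 51.83%)

Calculate initial and final photon energies:

Initial: E₀ = 362.9 keV → λ₀ = 3.4165 pm
Compton shift: Δλ = 3.6760 pm
Final wavelength: λ' = 7.0924 pm
Final energy: E' = 174.8119 keV

Fractional energy loss:
(E₀ - E')/E₀ = (362.9000 - 174.8119)/362.9000
= 188.0881/362.9000
= 0.5183
= 51.83%

(Intermediate values are shown rounded; full precision is carried through to the final answer.)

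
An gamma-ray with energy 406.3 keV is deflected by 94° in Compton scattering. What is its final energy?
219.5536 keV

First convert energy to wavelength:
λ = hc/E, with hc ≈ 1239.842 keV·pm (i.e. 1239.842 eV·nm)

For E = 406.3 keV = 406300 eV:
λ = 1239.842 keV·pm / 406.3 keV
λ = 3.0515 pm

Calculate the Compton shift:
Δλ = λ_C(1 - cos(94°)) = 2.4263 × 1.0698
Δλ = 2.5956 pm

Final wavelength:
λ' = 3.0515 + 2.5956 = 5.6471 pm

Final energy:
E' = hc/λ' = 1239.842 / 5.6471 = 219.5536 keV

(Intermediate values are shown rounded; full precision is carried through to the final answer.)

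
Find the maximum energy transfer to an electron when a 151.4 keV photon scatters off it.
56.3332 keV

Maximum energy transfer occurs at θ = 180° (backscattering).

Initial photon: E₀ = 151.4 keV → λ₀ = 8.1892 pm

Maximum Compton shift (at 180°):
Δλ_max = 2λ_C = 2 × 2.4263 = 4.8526 pm

Final wavelength:
λ' = 8.1892 + 4.8526 = 13.0418 pm

Minimum photon energy (maximum energy to electron):
E'_min = hc/λ' = 95.0668 keV

Maximum electron kinetic energy:
K_max = E₀ - E'_min = 151.4000 - 95.0668 = 56.3332 keV

(Intermediate values are shown rounded; full precision is carried through to the final answer.)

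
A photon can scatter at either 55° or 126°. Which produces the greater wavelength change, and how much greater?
126° produces the larger shift by a factor of 3.723

Calculate both shifts using Δλ = λ_C(1 - cos θ):

For θ₁ = 55°:
Δλ₁ = 2.4263 × (1 - cos(55°))
Δλ₁ = 2.4263 × 0.4264
Δλ₁ = 1.0346 pm

For θ₂ = 126°:
Δλ₂ = 2.4263 × (1 - cos(126°))
Δλ₂ = 2.4263 × 1.5878
Δλ₂ = 3.8525 pm

The 126° angle produces the larger shift.
Ratio: 3.8525/1.0346 = 3.723

(Intermediate values are shown rounded; full precision is carried through to the final answer.)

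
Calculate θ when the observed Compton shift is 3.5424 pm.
117.39°

From the Compton formula Δλ = λ_C(1 - cos θ), we can solve for θ:

cos θ = 1 - Δλ/λ_C

Given:
- Δλ = 3.5424 pm
- λ_C = h/(m_e·c) ≈ 2.42631024 pm

cos θ = 1 - 3.5424/2.42631024
cos θ = 1 - 1.459995
cos θ = -0.459995

θ = arccos(-0.459995)
θ = 117.39°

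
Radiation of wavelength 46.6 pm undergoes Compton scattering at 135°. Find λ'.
50.7420 pm

Using the Compton formula: λ' = λ + λ_C(1 − cos θ)

For θ = 135°, cos θ = -√2/2 (exact) ≈ -0.7071, so:
1 − cos 135° = 1 − (-√2/2) ≈ 1.7071

Δλ = λ_C × 1.7071 = 2.4263 × 1.7071 = 4.1420 pm

λ' = 46.6 + 4.1420 = 50.7420 pm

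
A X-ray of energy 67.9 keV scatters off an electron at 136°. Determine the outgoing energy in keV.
55.2724 keV

First convert energy to wavelength:
λ = hc/E, with hc ≈ 1239.842 keV·pm (i.e. 1239.842 eV·nm)

For E = 67.9 keV = 67900 eV:
λ = 1239.842 keV·pm / 67.9 keV
λ = 18.2598 pm

Calculate the Compton shift:
Δλ = λ_C(1 - cos(136°)) = 2.4263 × 1.7193
Δλ = 4.1717 pm

Final wavelength:
λ' = 18.2598 + 4.1717 = 22.4315 pm

Final energy:
E' = hc/λ' = 1239.842 / 22.4315 = 55.2724 keV

(Intermediate values are shown rounded; full precision is carried through to the final answer.)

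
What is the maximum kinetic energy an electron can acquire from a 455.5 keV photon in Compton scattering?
291.8149 keV

Maximum energy transfer occurs at θ = 180° (backscattering).

Initial photon: E₀ = 455.5 keV → λ₀ = 2.7219 pm

Maximum Compton shift (at 180°):
Δλ_max = 2λ_C = 2 × 2.4263 = 4.8526 pm

Final wavelength:
λ' = 2.7219 + 4.8526 = 7.5746 pm

Minimum photon energy (maximum energy to electron):
E'_min = hc/λ' = 163.6851 keV

Maximum electron kinetic energy:
K_max = E₀ - E'_min = 455.5000 - 163.6851 = 291.8149 keV

(Intermediate values are shown rounded; full precision is carried through to the final answer.)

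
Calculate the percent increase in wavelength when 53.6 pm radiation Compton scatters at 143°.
8.1419%

Calculate the Compton shift:
Δλ = λ_C(1 - cos(143°))
Δλ = 2.4263 × (1 - cos(143°))
Δλ = 2.4263 × 1.7986
Δλ = 4.3640 pm

Percentage change:
(Δλ/λ₀) × 100 = (4.3640/53.6) × 100
= 8.1419%

(Intermediate values are shown rounded; full precision is carried through to the final answer.)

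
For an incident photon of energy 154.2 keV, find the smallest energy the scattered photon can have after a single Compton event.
96.1632 keV (at θ = 180°)

The scattered photon has minimum energy when its wavelength is maximum, i.e., when the Compton shift Δλ = λ_C(1 − cos θ) is maximum. This occurs at θ = 180° (backscattering), giving Δλ_max = 2λ_C = 4.8526 pm.

Initial wavelength: λ₀ = hc/E₀ = 8.0405 pm
Maximum final wavelength: λ'_max = λ₀ + 2λ_C = 8.0405 + 4.8526 = 12.8931 pm
Minimum final energy: E'_min = hc/λ'_max = 96.1632 keV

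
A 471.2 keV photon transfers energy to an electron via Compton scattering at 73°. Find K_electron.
186.0589 keV

By energy conservation: K_e = E_initial - E_final

First find the scattered photon energy:
Initial wavelength: λ = hc/E = 2.6312 pm
Compton shift: Δλ = λ_C(1 - cos(73°)) = 1.7169 pm
Final wavelength: λ' = 2.6312 + 1.7169 = 4.3482 pm
Final photon energy: E' = hc/λ' = 285.1411 keV

Electron kinetic energy:
K_e = E - E' = 471.2000 - 285.1411 = 186.0589 keV

(Intermediate values are shown rounded; full precision is carried through to the final answer.)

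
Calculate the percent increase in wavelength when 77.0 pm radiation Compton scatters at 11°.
0.0579%

Calculate the Compton shift:
Δλ = λ_C(1 - cos(11°))
Δλ = 2.4263 × (1 - cos(11°))
Δλ = 2.4263 × 0.0184
Δλ = 0.0446 pm

Percentage change:
(Δλ/λ₀) × 100 = (0.0446/77.0) × 100
= 0.0579%

(Intermediate values are shown rounded; full precision is carried through to the final answer.)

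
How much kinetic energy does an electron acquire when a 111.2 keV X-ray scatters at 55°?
9.4426 keV

By energy conservation: K_e = E_initial - E_final

First find the scattered photon energy:
Initial wavelength: λ = hc/E = 11.1497 pm
Compton shift: Δλ = λ_C(1 - cos(55°)) = 1.0346 pm
Final wavelength: λ' = 11.1497 + 1.0346 = 12.1843 pm
Final photon energy: E' = hc/λ' = 101.7574 keV

Electron kinetic energy:
K_e = E - E' = 111.2000 - 101.7574 = 9.4426 keV

(Intermediate values are shown rounded; full precision is carried through to the final answer.)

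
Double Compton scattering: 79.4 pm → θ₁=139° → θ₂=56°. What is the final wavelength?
84.7270 pm

Apply Compton shift twice:

First scattering at θ₁ = 139°:
Δλ₁ = λ_C(1 - cos(139°))
Δλ₁ = 2.4263 × 1.7547
Δλ₁ = 4.2575 pm

After first scattering:
λ₁ = 79.4 + 4.2575 = 83.6575 pm

Second scattering at θ₂ = 56°:
Δλ₂ = λ_C(1 - cos(56°))
Δλ₂ = 2.4263 × 0.4408
Δλ₂ = 1.0695 pm

Final wavelength:
λ₂ = 83.6575 + 1.0695 = 84.7270 pm

Total shift: Δλ_total = 4.2575 + 1.0695 = 5.3270 pm

(Intermediate values are shown rounded; full precision is carried through to the final answer.)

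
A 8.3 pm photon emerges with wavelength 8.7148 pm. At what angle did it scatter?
34.00°

First find the wavelength shift:
Δλ = λ' - λ = 8.7148 - 8.3 = 0.4148 pm

Using Δλ = λ_C(1 - cos θ), with λ_C = h/(m_e·c) ≈ 2.42631024 pm:
cos θ = 1 - Δλ/λ_C
cos θ = 1 - 0.4148/2.42631024
cos θ = 0.829041

θ = arccos(0.829041)
θ = 34.00°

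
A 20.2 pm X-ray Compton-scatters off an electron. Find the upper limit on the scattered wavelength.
25.0526 pm (at θ = 180°)

The Compton shift is Δλ = λ_C(1 − cos θ).

Since cos θ ranges from −1 to 1, the factor (1 − cos θ) ranges from 0 to 2; the maximum shift occurs at θ = 180° (backscattering):
Δλ_max = 2λ_C = 2 × 2.4263 pm = 4.8526 pm

Maximum scattered wavelength:
λ'_max = λ₀ + Δλ_max = 20.2 + 4.8526 = 25.0526 pm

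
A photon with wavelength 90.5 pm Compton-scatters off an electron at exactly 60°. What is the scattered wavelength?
91.7132 pm

Using the Compton formula: λ' = λ + λ_C(1 − cos θ)

For θ = 60°, cos θ = 1/2 (exact) = 0.5000, so:
1 − cos 60° = 1 − (1/2) = 0.5000

Δλ = λ_C × 0.5000 = 2.4263 × 0.5000 = 1.2132 pm

λ' = 90.5 + 1.2132 = 91.7132 pm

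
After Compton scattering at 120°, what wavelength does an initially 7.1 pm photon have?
10.7395 pm

Using the Compton formula: λ' = λ + λ_C(1 − cos θ)

For θ = 120°, cos θ = -1/2 (exact) = -0.5000, so:
1 − cos 120° = 1 − (-1/2) = 1.5000

Δλ = λ_C × 1.5000 = 2.4263 × 1.5000 = 3.6395 pm

λ' = 7.1 + 3.6395 = 10.7395 pm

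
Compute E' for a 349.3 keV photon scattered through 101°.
192.5586 keV

First convert energy to wavelength:
λ = hc/E, with hc ≈ 1239.842 keV·pm (i.e. 1239.842 eV·nm)

For E = 349.3 keV = 349300 eV:
λ = 1239.842 keV·pm / 349.3 keV
λ = 3.5495 pm

Calculate the Compton shift:
Δλ = λ_C(1 - cos(101°)) = 2.4263 × 1.1908
Δλ = 2.8893 pm

Final wavelength:
λ' = 3.5495 + 2.8893 = 6.4388 pm

Final energy:
E' = hc/λ' = 1239.842 / 6.4388 = 192.5586 keV

(Intermediate values are shown rounded; full precision is carried through to the final answer.)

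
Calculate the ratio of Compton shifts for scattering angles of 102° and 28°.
102° produces the larger shift by a factor of 10.319

Calculate both shifts using Δλ = λ_C(1 - cos θ):

For θ₁ = 28°:
Δλ₁ = 2.4263 × (1 - cos(28°))
Δλ₁ = 2.4263 × 0.1171
Δλ₁ = 0.2840 pm

For θ₂ = 102°:
Δλ₂ = 2.4263 × (1 - cos(102°))
Δλ₂ = 2.4263 × 1.2079
Δλ₂ = 2.9308 pm

The 102° angle produces the larger shift.
Ratio: 2.9308/0.2840 = 10.319

(Intermediate values are shown rounded; full precision is carried through to the final answer.)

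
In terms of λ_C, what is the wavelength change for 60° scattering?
0.5000 λ_C

The Compton shift formula is:
Δλ = λ_C(1 - cos θ)

Dividing both sides by λ_C:
Δλ/λ_C = 1 - cos θ

For θ = 60°:
Δλ/λ_C = 1 - cos(60°)
Δλ/λ_C = 1 - 0.5000
Δλ/λ_C = 0.5000

This means the shift is 0.5000 × λ_C = 1.2132 pm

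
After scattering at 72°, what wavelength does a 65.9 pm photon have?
67.5765 pm

Using the Compton scattering formula:
λ' = λ + Δλ = λ + λ_C(1 - cos θ)

Given:
- Initial wavelength λ = 65.9 pm
- Scattering angle θ = 72°
- Compton wavelength λ_C ≈ 2.4263 pm

Calculate the shift:
Δλ = 2.4263 × (1 - cos(72°))
Δλ = 2.4263 × 0.6910
Δλ = 1.6765 pm

Final wavelength:
λ' = 65.9 + 1.6765 = 67.5765 pm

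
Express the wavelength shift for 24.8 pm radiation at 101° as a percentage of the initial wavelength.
11.6503%

Calculate the Compton shift:
Δλ = λ_C(1 - cos(101°))
Δλ = 2.4263 × (1 - cos(101°))
Δλ = 2.4263 × 1.1908
Δλ = 2.8893 pm

Percentage change:
(Δλ/λ₀) × 100 = (2.8893/24.8) × 100
= 11.6503%

(Intermediate values are shown rounded; full precision is carried through to the final answer.)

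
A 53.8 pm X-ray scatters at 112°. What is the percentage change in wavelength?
6.1993%

Calculate the Compton shift:
Δλ = λ_C(1 - cos(112°))
Δλ = 2.4263 × (1 - cos(112°))
Δλ = 2.4263 × 1.3746
Δλ = 3.3352 pm

Percentage change:
(Δλ/λ₀) × 100 = (3.3352/53.8) × 100
= 6.1993%

(Intermediate values are shown rounded; full precision is carried through to the final answer.)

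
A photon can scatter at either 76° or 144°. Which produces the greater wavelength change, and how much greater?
144° produces the larger shift by a factor of 2.386

Calculate both shifts using Δλ = λ_C(1 - cos θ):

For θ₁ = 76°:
Δλ₁ = 2.4263 × (1 - cos(76°))
Δλ₁ = 2.4263 × 0.7581
Δλ₁ = 1.8393 pm

For θ₂ = 144°:
Δλ₂ = 2.4263 × (1 - cos(144°))
Δλ₂ = 2.4263 × 1.8090
Δλ₂ = 4.3892 pm

The 144° angle produces the larger shift.
Ratio: 4.3892/1.8393 = 2.386

(Intermediate values are shown rounded; full precision is carried through to the final answer.)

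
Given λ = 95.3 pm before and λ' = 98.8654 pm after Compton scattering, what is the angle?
118.00°

First find the wavelength shift:
Δλ = λ' - λ = 98.8654 - 95.3 = 3.5654 pm

Using Δλ = λ_C(1 - cos θ), with λ_C = h/(m_e·c) ≈ 2.42631024 pm:
cos θ = 1 - Δλ/λ_C
cos θ = 1 - 3.5654/2.42631024
cos θ = -0.469474

θ = arccos(-0.469474)
θ = 118.00°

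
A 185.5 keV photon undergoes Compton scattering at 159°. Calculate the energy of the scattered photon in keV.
108.9947 keV

First convert energy to wavelength:
λ = hc/E, with hc ≈ 1239.842 keV·pm (i.e. 1239.842 eV·nm)

For E = 185.5 keV = 185500 eV:
λ = 1239.842 keV·pm / 185.5 keV
λ = 6.6838 pm

Calculate the Compton shift:
Δλ = λ_C(1 - cos(159°)) = 2.4263 × 1.9336
Δλ = 4.6915 pm

Final wavelength:
λ' = 6.6838 + 4.6915 = 11.3753 pm

Final energy:
E' = hc/λ' = 1239.842 / 11.3753 = 108.9947 keV

(Intermediate values are shown rounded; full precision is carried through to the final answer.)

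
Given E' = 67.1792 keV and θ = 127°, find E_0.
85.1000 keV

Convert final energy to wavelength (hc ≈ 1239.842 keV·pm):
λ' = hc/E' = 1239.842 / 67.1792 = 18.4557 pm

Calculate the Compton shift:
Δλ = λ_C(1 - cos(127°))
Δλ = 2.4263 × (1 - cos(127°))
Δλ = 3.8865 pm

Initial wavelength:
λ = λ' - Δλ = 18.4557 - 3.8865 = 14.5692 pm

Initial energy:
E = hc/λ = 1239.842 / 14.5692 = 85.1000 keV

(Intermediate values are shown rounded; full precision is carried through to the final answer.)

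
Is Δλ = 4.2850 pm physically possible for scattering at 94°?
No, inconsistent

Calculate the expected shift for θ = 94°:

Δλ_expected = λ_C(1 - cos(94°))
Δλ_expected = 2.4263 × (1 - cos(94°))
Δλ_expected = 2.4263 × 1.0698
Δλ_expected = 2.5956 pm

Given shift: 4.2850 pm
Expected shift: 2.5956 pm
Difference: 1.6894 pm

The values do not match. The given shift corresponds to θ ≈ 140.0°, not 94°.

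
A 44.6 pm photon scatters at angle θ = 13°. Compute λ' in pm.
44.6622 pm

Using the Compton scattering formula:
λ' = λ + Δλ = λ + λ_C(1 - cos θ)

Given:
- Initial wavelength λ = 44.6 pm
- Scattering angle θ = 13°
- Compton wavelength λ_C ≈ 2.4263 pm

Calculate the shift:
Δλ = 2.4263 × (1 - cos(13°))
Δλ = 2.4263 × 0.0256
Δλ = 0.0622 pm

Final wavelength:
λ' = 44.6 + 0.0622 = 44.6622 pm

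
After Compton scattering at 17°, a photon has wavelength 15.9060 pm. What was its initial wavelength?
15.8000 pm

From λ' = λ + Δλ, we have λ = λ' - Δλ

First calculate the Compton shift:
Δλ = λ_C(1 - cos θ)
Δλ = 2.4263 × (1 - cos(17°))
Δλ = 2.4263 × 0.0437
Δλ = 0.1060 pm

Initial wavelength:
λ = λ' - Δλ
λ = 15.9060 - 0.1060
λ = 15.8000 pm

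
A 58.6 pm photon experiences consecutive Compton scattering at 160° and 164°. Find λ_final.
68.0649 pm

Apply Compton shift twice:

First scattering at θ₁ = 160°:
Δλ₁ = λ_C(1 - cos(160°))
Δλ₁ = 2.4263 × 1.9397
Δλ₁ = 4.7063 pm

After first scattering:
λ₁ = 58.6 + 4.7063 = 63.3063 pm

Second scattering at θ₂ = 164°:
Δλ₂ = λ_C(1 - cos(164°))
Δλ₂ = 2.4263 × 1.9613
Δλ₂ = 4.7586 pm

Final wavelength:
λ₂ = 63.3063 + 4.7586 = 68.0649 pm

Total shift: Δλ_total = 4.7063 + 4.7586 = 9.4649 pm

(Intermediate values are shown rounded; full precision is carried through to the final answer.)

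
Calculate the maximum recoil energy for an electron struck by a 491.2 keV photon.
323.1252 keV

Maximum energy transfer occurs at θ = 180° (backscattering).

Initial photon: E₀ = 491.2 keV → λ₀ = 2.5241 pm

Maximum Compton shift (at 180°):
Δλ_max = 2λ_C = 2 × 2.4263 = 4.8526 pm

Final wavelength:
λ' = 2.5241 + 4.8526 = 7.3767 pm

Minimum photon energy (maximum energy to electron):
E'_min = hc/λ' = 168.0748 keV

Maximum electron kinetic energy:
K_max = E₀ - E'_min = 491.2000 - 168.0748 = 323.1252 keV

(Intermediate values are shown rounded; full precision is carried through to the final answer.)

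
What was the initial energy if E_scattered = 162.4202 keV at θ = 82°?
223.5999 keV

Convert final energy to wavelength (hc ≈ 1239.842 keV·pm):
λ' = hc/E' = 1239.842 / 162.4202 = 7.6335 pm

Calculate the Compton shift:
Δλ = λ_C(1 - cos(82°))
Δλ = 2.4263 × (1 - cos(82°))
Δλ = 2.0886 pm

Initial wavelength:
λ = λ' - Δλ = 7.6335 - 2.0886 = 5.5449 pm

Initial energy:
E = hc/λ = 1239.842 / 5.5449 = 223.5999 keV

(Intermediate values are shown rounded; full precision is carried through to the final answer.)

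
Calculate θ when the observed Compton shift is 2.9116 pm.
101.54°

From the Compton formula Δλ = λ_C(1 - cos θ), we can solve for θ:

cos θ = 1 - Δλ/λ_C

Given:
- Δλ = 2.9116 pm
- λ_C = h/(m_e·c) ≈ 2.42631024 pm

cos θ = 1 - 2.9116/2.42631024
cos θ = 1 - 1.200011
cos θ = -0.200011

θ = arccos(-0.200011)
θ = 101.54°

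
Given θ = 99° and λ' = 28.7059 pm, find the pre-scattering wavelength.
25.9000 pm

From λ' = λ + Δλ, we have λ = λ' - Δλ

First calculate the Compton shift:
Δλ = λ_C(1 - cos θ)
Δλ = 2.4263 × (1 - cos(99°))
Δλ = 2.4263 × 1.1564
Δλ = 2.8059 pm

Initial wavelength:
λ = λ' - Δλ
λ = 28.7059 - 2.8059
λ = 25.9000 pm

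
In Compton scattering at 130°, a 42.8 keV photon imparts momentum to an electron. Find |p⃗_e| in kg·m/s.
3.8971e-23 kg·m/s

The electron is initially at rest, so by conservation of momentum:
p⃗_e = p⃗₀ − p⃗'  (incident photon momentum minus scattered photon momentum)

Photon momentum magnitudes (p = h/λ = E/c):
λ₀ = hc/E₀ = 28.9683 pm → p₀ = h/λ₀ = 2.2874e-23 kg·m/s
Δλ = λ_C(1 − cos 130°) = 3.9859 pm
λ' = 32.9542 pm → p' = h/λ' = 2.0107e-23 kg·m/s

The scattered photon makes angle θ = 130° with the incident direction, so by the law of cosines:
|p⃗_e|² = p₀² + p'² − 2p₀p'cos θ
|p⃗_e|² = (2.2874e-23)² + (2.0107e-23)² − 2·2.2874e-23·2.0107e-23·cos(130°)
|p⃗_e| = 3.8971e-23 kg·m/s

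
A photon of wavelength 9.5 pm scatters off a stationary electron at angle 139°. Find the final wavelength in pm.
13.7575 pm

Using the Compton scattering formula:
λ' = λ + Δλ = λ + λ_C(1 - cos θ)

Given:
- Initial wavelength λ = 9.5 pm
- Scattering angle θ = 139°
- Compton wavelength λ_C ≈ 2.4263 pm

Calculate the shift:
Δλ = 2.4263 × (1 - cos(139°))
Δλ = 2.4263 × 1.7547
Δλ = 4.2575 pm

Final wavelength:
λ' = 9.5 + 4.2575 = 13.7575 pm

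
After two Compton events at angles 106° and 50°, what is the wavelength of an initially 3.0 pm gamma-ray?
6.9618 pm

Apply Compton shift twice:

First scattering at θ₁ = 106°:
Δλ₁ = λ_C(1 - cos(106°))
Δλ₁ = 2.4263 × 1.2756
Δλ₁ = 3.0951 pm

After first scattering:
λ₁ = 3.0 + 3.0951 = 6.0951 pm

Second scattering at θ₂ = 50°:
Δλ₂ = λ_C(1 - cos(50°))
Δλ₂ = 2.4263 × 0.3572
Δλ₂ = 0.8667 pm

Final wavelength:
λ₂ = 6.0951 + 0.8667 = 6.9618 pm

Total shift: Δλ_total = 3.0951 + 0.8667 = 3.9618 pm

(Intermediate values are shown rounded; full precision is carried through to the final answer.)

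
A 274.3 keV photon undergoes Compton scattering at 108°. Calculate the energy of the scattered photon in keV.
161.1000 keV

First convert energy to wavelength:
λ = hc/E, with hc ≈ 1239.842 keV·pm (i.e. 1239.842 eV·nm)

For E = 274.3 keV = 274300 eV:
λ = 1239.842 keV·pm / 274.3 keV
λ = 4.5200 pm

Calculate the Compton shift:
Δλ = λ_C(1 - cos(108°)) = 2.4263 × 1.3090
Δλ = 3.1761 pm

Final wavelength:
λ' = 4.5200 + 3.1761 = 7.6961 pm

Final energy:
E' = hc/λ' = 1239.842 / 7.6961 = 161.1000 keV

(Intermediate values are shown rounded; full precision is carried through to the final answer.)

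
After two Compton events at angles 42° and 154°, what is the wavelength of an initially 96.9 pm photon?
102.1303 pm

Apply Compton shift twice:

First scattering at θ₁ = 42°:
Δλ₁ = λ_C(1 - cos(42°))
Δλ₁ = 2.4263 × 0.2569
Δλ₁ = 0.6232 pm

After first scattering:
λ₁ = 96.9 + 0.6232 = 97.5232 pm

Second scattering at θ₂ = 154°:
Δλ₂ = λ_C(1 - cos(154°))
Δλ₂ = 2.4263 × 1.8988
Δλ₂ = 4.6071 pm

Final wavelength:
λ₂ = 97.5232 + 4.6071 = 102.1303 pm

Total shift: Δλ_total = 0.6232 + 4.6071 = 5.2303 pm

(Intermediate values are shown rounded; full precision is carried through to the final answer.)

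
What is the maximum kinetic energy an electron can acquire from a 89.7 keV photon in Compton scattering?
23.3085 keV

Maximum energy transfer occurs at θ = 180° (backscattering).

Initial photon: E₀ = 89.7 keV → λ₀ = 13.8221 pm

Maximum Compton shift (at 180°):
Δλ_max = 2λ_C = 2 × 2.4263 = 4.8526 pm

Final wavelength:
λ' = 13.8221 + 4.8526 = 18.6747 pm

Minimum photon energy (maximum energy to electron):
E'_min = hc/λ' = 66.3915 keV

Maximum electron kinetic energy:
K_max = E₀ - E'_min = 89.7000 - 66.3915 = 23.3085 keV

(Intermediate values are shown rounded; full precision is carried through to the final answer.)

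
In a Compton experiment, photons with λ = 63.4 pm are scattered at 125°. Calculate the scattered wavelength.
67.2180 pm

Using the Compton scattering formula:
λ' = λ + Δλ = λ + λ_C(1 - cos θ)

Given:
- Initial wavelength λ = 63.4 pm
- Scattering angle θ = 125°
- Compton wavelength λ_C ≈ 2.4263 pm

Calculate the shift:
Δλ = 2.4263 × (1 - cos(125°))
Δλ = 2.4263 × 1.5736
Δλ = 3.8180 pm

Final wavelength:
λ' = 63.4 + 3.8180 = 67.2180 pm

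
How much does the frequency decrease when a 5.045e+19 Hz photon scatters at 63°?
9.197e+18 Hz (decrease)

Convert frequency to wavelength (c = 299792458 m/s):
λ₀ = c/f₀ = 299792458/5.045e+19 = 5.9423678e-12 m = 5.9424 pm

Calculate Compton shift:
Δλ = λ_C(1 - cos(63°)) = 1.3248 pm

Final wavelength:
λ' = λ₀ + Δλ = 5.9424 + 1.3248 = 7.2672 pm

Final frequency:
f' = c/λ' = 299792458/7.2671563e-12 = 4.1253063e+19 Hz

Frequency shift (decrease):
Δf = f₀ - f' = 5.045e+19 - 4.1253063e+19 = 9.197e+18 Hz

(Intermediate values are shown rounded; full precision is carried through to the final answer.)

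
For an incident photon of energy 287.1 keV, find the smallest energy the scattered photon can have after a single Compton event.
135.1898 keV (at θ = 180°)

The scattered photon has minimum energy when its wavelength is maximum, i.e., when the Compton shift Δλ = λ_C(1 − cos θ) is maximum. This occurs at θ = 180° (backscattering), giving Δλ_max = 2λ_C = 4.8526 pm.

Initial wavelength: λ₀ = hc/E₀ = 4.3185 pm
Maximum final wavelength: λ'_max = λ₀ + 2λ_C = 4.3185 + 4.8526 = 9.1711 pm
Minimum final energy: E'_min = hc/λ'_max = 135.1898 keV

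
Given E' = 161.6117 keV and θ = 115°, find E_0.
293.8000 keV

Convert final energy to wavelength (hc ≈ 1239.842 keV·pm):
λ' = hc/E' = 1239.842 / 161.6117 = 7.6717 pm

Calculate the Compton shift:
Δλ = λ_C(1 - cos(115°))
Δλ = 2.4263 × (1 - cos(115°))
Δλ = 3.4517 pm

Initial wavelength:
λ = λ' - Δλ = 7.6717 - 3.4517 = 4.2200 pm

Initial energy:
E = hc/λ = 1239.842 / 4.2200 = 293.8000 keV

(Intermediate values are shown rounded; full precision is carried through to the final answer.)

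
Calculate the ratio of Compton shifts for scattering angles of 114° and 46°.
114° produces the larger shift by a factor of 4.607

Calculate both shifts using Δλ = λ_C(1 - cos θ):

For θ₁ = 46°:
Δλ₁ = 2.4263 × (1 - cos(46°))
Δλ₁ = 2.4263 × 0.3053
Δλ₁ = 0.7409 pm

For θ₂ = 114°:
Δλ₂ = 2.4263 × (1 - cos(114°))
Δλ₂ = 2.4263 × 1.4067
Δλ₂ = 3.4132 pm

The 114° angle produces the larger shift.
Ratio: 3.4132/0.7409 = 4.607

(Intermediate values are shown rounded; full precision is carried through to the final answer.)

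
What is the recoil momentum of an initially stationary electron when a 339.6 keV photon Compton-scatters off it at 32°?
9.6795e-23 kg·m/s

The electron is initially at rest, so by conservation of momentum:
p⃗_e = p⃗₀ − p⃗'  (incident photon momentum minus scattered photon momentum)

Photon momentum magnitudes (p = h/λ = E/c):
λ₀ = hc/E₀ = 3.6509 pm → p₀ = h/λ₀ = 1.8149e-22 kg·m/s
Δλ = λ_C(1 − cos 32°) = 0.3687 pm
λ' = 4.0196 pm → p' = h/λ' = 1.6485e-22 kg·m/s

The scattered photon makes angle θ = 32° with the incident direction, so by the law of cosines:
|p⃗_e|² = p₀² + p'² − 2p₀p'cos θ
|p⃗_e|² = (1.8149e-22)² + (1.6485e-22)² − 2·1.8149e-22·1.6485e-22·cos(32°)
|p⃗_e| = 9.6795e-23 kg·m/s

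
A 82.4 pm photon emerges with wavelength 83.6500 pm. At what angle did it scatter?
61.00°

First find the wavelength shift:
Δλ = λ' - λ = 83.6500 - 82.4 = 1.2500 pm

Using Δλ = λ_C(1 - cos θ), with λ_C = h/(m_e·c) ≈ 2.42631024 pm:
cos θ = 1 - Δλ/λ_C
cos θ = 1 - 1.2500/2.42631024
cos θ = 0.484814

θ = arccos(0.484814)
θ = 61.00°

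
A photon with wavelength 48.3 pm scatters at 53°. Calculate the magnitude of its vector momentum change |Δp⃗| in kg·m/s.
1.2125e-23 kg·m/s

Photon momentum magnitude is p = h/λ.

Initial momentum:
p₀ = h/λ = 6.6261e-34/4.8300e-11 = 1.3719e-23 kg·m/s

After scattering:
λ' = λ + Δλ = 48.3 + 0.9661 = 49.2661 pm
p' = h/λ' = 6.6261e-34/4.9266e-11 = 1.3450e-23 kg·m/s

Momentum is a vector; the scattered photon's direction makes angle θ = 53° with the incident direction. The magnitude of the vector change Δp⃗ = p⃗₀ − p⃗' is found from the law of cosines:
|Δp⃗|² = p₀² + p'² − 2p₀p'cos θ
|Δp⃗|² = (1.3719e-23)² + (1.3450e-23)² − 2·1.3719e-23·1.3450e-23·cos(53°)
|Δp⃗| = 1.2125e-23 kg·m/s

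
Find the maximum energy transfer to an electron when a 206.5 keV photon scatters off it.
92.2993 keV

Maximum energy transfer occurs at θ = 180° (backscattering).

Initial photon: E₀ = 206.5 keV → λ₀ = 6.0041 pm

Maximum Compton shift (at 180°):
Δλ_max = 2λ_C = 2 × 2.4263 = 4.8526 pm

Final wavelength:
λ' = 6.0041 + 4.8526 = 10.8567 pm

Minimum photon energy (maximum energy to electron):
E'_min = hc/λ' = 114.2007 keV

Maximum electron kinetic energy:
K_max = E₀ - E'_min = 206.5000 - 114.2007 = 92.2993 keV

(Intermediate values are shown rounded; full precision is carried through to the final answer.)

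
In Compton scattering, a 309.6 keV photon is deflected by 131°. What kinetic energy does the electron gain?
155.0596 keV

By energy conservation: K_e = E_initial - E_final

First find the scattered photon energy:
Initial wavelength: λ = hc/E = 4.0047 pm
Compton shift: Δλ = λ_C(1 - cos(131°)) = 4.0181 pm
Final wavelength: λ' = 4.0047 + 4.0181 = 8.0228 pm
Final photon energy: E' = hc/λ' = 154.5404 keV

Electron kinetic energy:
K_e = E - E' = 309.6000 - 154.5404 = 155.0596 keV

(Intermediate values are shown rounded; full precision is carried through to the final answer.)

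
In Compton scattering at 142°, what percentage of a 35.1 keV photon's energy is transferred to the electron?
0.1094 (or 10.94%)

Calculate initial and final photon energies:

Initial: E₀ = 35.1 keV → λ₀ = 35.3231 pm
Compton shift: Δλ = 4.3383 pm
Final wavelength: λ' = 39.6614 pm
Final energy: E' = 31.2607 keV

Fractional energy loss:
(E₀ - E')/E₀ = (35.1000 - 31.2607)/35.1000
= 3.8393/35.1000
= 0.1094
= 10.94%

(Intermediate values are shown rounded; full precision is carried through to the final answer.)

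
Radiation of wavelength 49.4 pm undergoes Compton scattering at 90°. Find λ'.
51.8263 pm

Using the Compton formula: λ' = λ + λ_C(1 − cos θ)

For θ = 90°, cos θ = 0 (exact) = 0.0000, so:
1 − cos 90° = 1 − (0) = 1.0000

Δλ = λ_C × 1.0000 = 2.4263 × 1.0000 = 2.4263 pm

λ' = 49.4 + 2.4263 = 51.8263 pm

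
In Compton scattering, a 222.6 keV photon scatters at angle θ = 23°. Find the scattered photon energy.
215.1495 keV

First convert energy to wavelength:
λ = hc/E, with hc ≈ 1239.842 keV·pm (i.e. 1239.842 eV·nm)

For E = 222.6 keV = 222600 eV:
λ = 1239.842 keV·pm / 222.6 keV
λ = 5.5698 pm

Calculate the Compton shift:
Δλ = λ_C(1 - cos(23°)) = 2.4263 × 0.0795
Δλ = 0.1929 pm

Final wavelength:
λ' = 5.5698 + 0.1929 = 5.7627 pm

Final energy:
E' = hc/λ' = 1239.842 / 5.7627 = 215.1495 keV

(Intermediate values are shown rounded; full precision is carried through to the final answer.)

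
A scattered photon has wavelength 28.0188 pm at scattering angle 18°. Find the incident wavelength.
27.9000 pm

From λ' = λ + Δλ, we have λ = λ' - Δλ

First calculate the Compton shift:
Δλ = λ_C(1 - cos θ)
Δλ = 2.4263 × (1 - cos(18°))
Δλ = 2.4263 × 0.0489
Δλ = 0.1188 pm

Initial wavelength:
λ = λ' - Δλ
λ = 28.0188 - 0.1188
λ = 27.9000 pm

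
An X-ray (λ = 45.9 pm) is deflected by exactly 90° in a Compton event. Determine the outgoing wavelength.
48.3263 pm

Using the Compton formula: λ' = λ + λ_C(1 − cos θ)

For θ = 90°, cos θ = 0 (exact) = 0.0000, so:
1 − cos 90° = 1 − (0) = 1.0000

Δλ = λ_C × 1.0000 = 2.4263 × 1.0000 = 2.4263 pm

λ' = 45.9 + 2.4263 = 48.3263 pm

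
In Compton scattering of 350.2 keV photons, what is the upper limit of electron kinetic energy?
202.4767 keV

Maximum energy transfer occurs at θ = 180° (backscattering).

Initial photon: E₀ = 350.2 keV → λ₀ = 3.5404 pm

Maximum Compton shift (at 180°):
Δλ_max = 2λ_C = 2 × 2.4263 = 4.8526 pm

Final wavelength:
λ' = 3.5404 + 4.8526 = 8.3930 pm

Minimum photon energy (maximum energy to electron):
E'_min = hc/λ' = 147.7233 keV

Maximum electron kinetic energy:
K_max = E₀ - E'_min = 350.2000 - 147.7233 = 202.4767 keV

(Intermediate values are shown rounded; full precision is carried through to the final answer.)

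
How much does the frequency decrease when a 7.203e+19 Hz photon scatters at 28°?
4.601e+18 Hz (decrease)

Convert frequency to wavelength (c = 299792458 m/s):
λ₀ = c/f₀ = 299792458/7.203e+19 = 4.1620500e-12 m = 4.1620 pm

Calculate Compton shift:
Δλ = λ_C(1 - cos(28°)) = 0.2840 pm

Final wavelength:
λ' = λ₀ + Δλ = 4.1620 + 0.2840 = 4.4461 pm

Final frequency:
f' = c/λ' = 299792458/4.4460554e-12 = 6.7428862e+19 Hz

Frequency shift (decrease):
Δf = f₀ - f' = 7.203e+19 - 6.7428862e+19 = 4.601e+18 Hz

(Intermediate values are shown rounded; full precision is carried through to the final answer.)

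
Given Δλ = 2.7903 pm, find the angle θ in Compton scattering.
98.63°

From the Compton formula Δλ = λ_C(1 - cos θ), we can solve for θ:

cos θ = 1 - Δλ/λ_C

Given:
- Δλ = 2.7903 pm
- λ_C = h/(m_e·c) ≈ 2.42631024 pm

cos θ = 1 - 2.7903/2.42631024
cos θ = 1 - 1.150018
cos θ = -0.150018

θ = arccos(-0.150018)
θ = 98.63°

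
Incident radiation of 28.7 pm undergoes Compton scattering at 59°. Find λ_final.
29.8767 pm

Using the Compton scattering formula:
λ' = λ + Δλ = λ + λ_C(1 - cos θ)

Given:
- Initial wavelength λ = 28.7 pm
- Scattering angle θ = 59°
- Compton wavelength λ_C ≈ 2.4263 pm

Calculate the shift:
Δλ = 2.4263 × (1 - cos(59°))
Δλ = 2.4263 × 0.4850
Δλ = 1.1767 pm

Final wavelength:
λ' = 28.7 + 1.1767 = 29.8767 pm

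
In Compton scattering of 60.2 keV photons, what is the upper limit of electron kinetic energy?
11.4794 keV

Maximum energy transfer occurs at θ = 180° (backscattering).

Initial photon: E₀ = 60.2 keV → λ₀ = 20.5954 pm

Maximum Compton shift (at 180°):
Δλ_max = 2λ_C = 2 × 2.4263 = 4.8526 pm

Final wavelength:
λ' = 20.5954 + 4.8526 = 25.4480 pm

Minimum photon energy (maximum energy to electron):
E'_min = hc/λ' = 48.7206 keV

Maximum electron kinetic energy:
K_max = E₀ - E'_min = 60.2000 - 48.7206 = 11.4794 keV

(Intermediate values are shown rounded; full precision is carried through to the final answer.)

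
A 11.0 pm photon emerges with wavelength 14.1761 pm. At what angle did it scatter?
108.00°

First find the wavelength shift:
Δλ = λ' - λ = 14.1761 - 11.0 = 3.1761 pm

Using Δλ = λ_C(1 - cos θ), with λ_C = h/(m_e·c) ≈ 2.42631024 pm:
cos θ = 1 - Δλ/λ_C
cos θ = 1 - 3.1761/2.42631024
cos θ = -0.309025

θ = arccos(-0.309025)
θ = 108.00°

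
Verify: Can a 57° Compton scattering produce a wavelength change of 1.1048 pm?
Yes, consistent

Calculate the expected shift for θ = 57°:

Δλ_expected = λ_C(1 - cos(57°))
Δλ_expected = 2.4263 × (1 - cos(57°))
Δλ_expected = 2.4263 × 0.4554
Δλ_expected = 1.1048 pm

Given shift: 1.1048 pm
Expected shift: 1.1048 pm
Difference: 0.0000 pm

The values match. This is consistent with Compton scattering at the stated angle.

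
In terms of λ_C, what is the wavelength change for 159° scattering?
1.9336 λ_C

The Compton shift formula is:
Δλ = λ_C(1 - cos θ)

Dividing both sides by λ_C:
Δλ/λ_C = 1 - cos θ

For θ = 159°:
Δλ/λ_C = 1 - cos(159°)
Δλ/λ_C = 1 - -0.9336
Δλ/λ_C = 1.9336

This means the shift is 1.9336 × λ_C = 4.6915 pm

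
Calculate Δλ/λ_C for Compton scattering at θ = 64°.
0.5616 λ_C

The Compton shift formula is:
Δλ = λ_C(1 - cos θ)

Dividing both sides by λ_C:
Δλ/λ_C = 1 - cos θ

For θ = 64°:
Δλ/λ_C = 1 - cos(64°)
Δλ/λ_C = 1 - 0.4384
Δλ/λ_C = 0.5616

This means the shift is 0.5616 × λ_C = 1.3627 pm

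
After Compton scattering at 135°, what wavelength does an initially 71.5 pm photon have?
75.6420 pm

Using the Compton formula: λ' = λ + λ_C(1 − cos θ)

For θ = 135°, cos θ = -√2/2 (exact) ≈ -0.7071, so:
1 − cos 135° = 1 − (-√2/2) ≈ 1.7071

Δλ = λ_C × 1.7071 = 2.4263 × 1.7071 = 4.1420 pm

λ' = 71.5 + 4.1420 = 75.6420 pm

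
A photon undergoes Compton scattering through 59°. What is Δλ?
1.1767 pm

Using the Compton scattering formula:
Δλ = λ_C(1 - cos θ)

where λ_C = h/(m_e·c) ≈ 2.4263 pm is the Compton wavelength of an electron.

For θ = 59°:
cos(59°) = 0.5150
1 - cos(59°) = 0.4850

Δλ = 2.4263 × 0.4850
Δλ = 1.1767 pm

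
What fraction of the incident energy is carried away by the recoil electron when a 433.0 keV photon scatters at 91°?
0.4630 (or 46.30%)

Calculate initial and final photon energies:

Initial: E₀ = 433.0 keV → λ₀ = 2.8634 pm
Compton shift: Δλ = 2.4687 pm
Final wavelength: λ' = 5.3320 pm
Final energy: E' = 232.5271 keV

Fractional energy loss:
(E₀ - E')/E₀ = (433.0000 - 232.5271)/433.0000
= 200.4729/433.0000
= 0.4630
= 46.30%

(Intermediate values are shown rounded; full precision is carried through to the final answer.)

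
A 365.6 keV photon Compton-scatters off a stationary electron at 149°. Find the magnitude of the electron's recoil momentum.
2.7078e-22 kg·m/s

The electron is initially at rest, so by conservation of momentum:
p⃗_e = p⃗₀ − p⃗'  (incident photon momentum minus scattered photon momentum)

Photon momentum magnitudes (p = h/λ = E/c):
λ₀ = hc/E₀ = 3.3913 pm → p₀ = h/λ₀ = 1.9539e-22 kg·m/s
Δλ = λ_C(1 − cos 149°) = 4.5061 pm
λ' = 7.8973 pm → p' = h/λ' = 8.3903e-23 kg·m/s

The scattered photon makes angle θ = 149° with the incident direction, so by the law of cosines:
|p⃗_e|² = p₀² + p'² − 2p₀p'cos θ
|p⃗_e|² = (1.9539e-22)² + (8.3903e-23)² − 2·1.9539e-22·8.3903e-23·cos(149°)
|p⃗_e| = 2.7078e-22 kg·m/s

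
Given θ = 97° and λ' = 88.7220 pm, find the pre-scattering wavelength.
86.0000 pm

From λ' = λ + Δλ, we have λ = λ' - Δλ

First calculate the Compton shift:
Δλ = λ_C(1 - cos θ)
Δλ = 2.4263 × (1 - cos(97°))
Δλ = 2.4263 × 1.1219
Δλ = 2.7220 pm

Initial wavelength:
λ = λ' - Δλ
λ = 88.7220 - 2.7220
λ = 86.0000 pm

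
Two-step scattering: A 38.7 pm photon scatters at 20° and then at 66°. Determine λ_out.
40.2858 pm

Apply Compton shift twice:

First scattering at θ₁ = 20°:
Δλ₁ = λ_C(1 - cos(20°))
Δλ₁ = 2.4263 × 0.0603
Δλ₁ = 0.1463 pm

After first scattering:
λ₁ = 38.7 + 0.1463 = 38.8463 pm

Second scattering at θ₂ = 66°:
Δλ₂ = λ_C(1 - cos(66°))
Δλ₂ = 2.4263 × 0.5933
Δλ₂ = 1.4394 pm

Final wavelength:
λ₂ = 38.8463 + 1.4394 = 40.2858 pm

Total shift: Δλ_total = 0.1463 + 1.4394 = 1.5858 pm

(Intermediate values are shown rounded; full precision is carried through to the final answer.)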